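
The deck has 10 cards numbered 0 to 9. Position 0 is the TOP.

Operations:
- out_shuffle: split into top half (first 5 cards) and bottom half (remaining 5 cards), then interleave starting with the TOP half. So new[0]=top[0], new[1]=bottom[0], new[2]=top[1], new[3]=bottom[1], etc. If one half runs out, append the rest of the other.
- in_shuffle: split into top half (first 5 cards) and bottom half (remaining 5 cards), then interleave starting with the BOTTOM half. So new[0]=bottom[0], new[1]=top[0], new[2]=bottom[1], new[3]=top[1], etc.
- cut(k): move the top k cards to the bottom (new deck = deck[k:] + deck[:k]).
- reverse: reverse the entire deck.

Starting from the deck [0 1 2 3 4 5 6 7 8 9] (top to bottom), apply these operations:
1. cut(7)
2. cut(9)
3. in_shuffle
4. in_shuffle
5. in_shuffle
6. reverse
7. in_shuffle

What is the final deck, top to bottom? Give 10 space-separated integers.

Answer: 7 9 1 3 5 6 8 0 2 4

Derivation:
After op 1 (cut(7)): [7 8 9 0 1 2 3 4 5 6]
After op 2 (cut(9)): [6 7 8 9 0 1 2 3 4 5]
After op 3 (in_shuffle): [1 6 2 7 3 8 4 9 5 0]
After op 4 (in_shuffle): [8 1 4 6 9 2 5 7 0 3]
After op 5 (in_shuffle): [2 8 5 1 7 4 0 6 3 9]
After op 6 (reverse): [9 3 6 0 4 7 1 5 8 2]
After op 7 (in_shuffle): [7 9 1 3 5 6 8 0 2 4]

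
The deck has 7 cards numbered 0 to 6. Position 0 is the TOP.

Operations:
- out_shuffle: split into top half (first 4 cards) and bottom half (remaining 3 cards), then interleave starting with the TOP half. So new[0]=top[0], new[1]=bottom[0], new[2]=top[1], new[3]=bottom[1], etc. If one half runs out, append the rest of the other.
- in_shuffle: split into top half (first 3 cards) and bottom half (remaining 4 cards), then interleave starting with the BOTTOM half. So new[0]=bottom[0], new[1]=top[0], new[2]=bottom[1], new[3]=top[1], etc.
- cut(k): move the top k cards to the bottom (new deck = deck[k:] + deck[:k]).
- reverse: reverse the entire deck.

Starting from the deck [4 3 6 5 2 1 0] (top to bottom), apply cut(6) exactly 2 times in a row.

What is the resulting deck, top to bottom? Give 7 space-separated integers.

After op 1 (cut(6)): [0 4 3 6 5 2 1]
After op 2 (cut(6)): [1 0 4 3 6 5 2]

Answer: 1 0 4 3 6 5 2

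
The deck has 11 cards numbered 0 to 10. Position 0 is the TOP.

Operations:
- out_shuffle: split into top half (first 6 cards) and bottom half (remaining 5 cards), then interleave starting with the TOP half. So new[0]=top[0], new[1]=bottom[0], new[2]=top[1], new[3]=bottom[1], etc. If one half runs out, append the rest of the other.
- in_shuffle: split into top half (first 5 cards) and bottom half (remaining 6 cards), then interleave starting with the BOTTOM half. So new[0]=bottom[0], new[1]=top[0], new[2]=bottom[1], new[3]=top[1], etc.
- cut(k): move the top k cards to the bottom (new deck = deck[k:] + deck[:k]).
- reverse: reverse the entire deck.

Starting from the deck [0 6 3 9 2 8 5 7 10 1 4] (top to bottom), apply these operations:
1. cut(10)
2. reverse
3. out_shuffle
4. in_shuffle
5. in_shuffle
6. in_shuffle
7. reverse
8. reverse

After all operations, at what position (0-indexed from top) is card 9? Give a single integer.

After op 1 (cut(10)): [4 0 6 3 9 2 8 5 7 10 1]
After op 2 (reverse): [1 10 7 5 8 2 9 3 6 0 4]
After op 3 (out_shuffle): [1 9 10 3 7 6 5 0 8 4 2]
After op 4 (in_shuffle): [6 1 5 9 0 10 8 3 4 7 2]
After op 5 (in_shuffle): [10 6 8 1 3 5 4 9 7 0 2]
After op 6 (in_shuffle): [5 10 4 6 9 8 7 1 0 3 2]
After op 7 (reverse): [2 3 0 1 7 8 9 6 4 10 5]
After op 8 (reverse): [5 10 4 6 9 8 7 1 0 3 2]
Card 9 is at position 4.

Answer: 4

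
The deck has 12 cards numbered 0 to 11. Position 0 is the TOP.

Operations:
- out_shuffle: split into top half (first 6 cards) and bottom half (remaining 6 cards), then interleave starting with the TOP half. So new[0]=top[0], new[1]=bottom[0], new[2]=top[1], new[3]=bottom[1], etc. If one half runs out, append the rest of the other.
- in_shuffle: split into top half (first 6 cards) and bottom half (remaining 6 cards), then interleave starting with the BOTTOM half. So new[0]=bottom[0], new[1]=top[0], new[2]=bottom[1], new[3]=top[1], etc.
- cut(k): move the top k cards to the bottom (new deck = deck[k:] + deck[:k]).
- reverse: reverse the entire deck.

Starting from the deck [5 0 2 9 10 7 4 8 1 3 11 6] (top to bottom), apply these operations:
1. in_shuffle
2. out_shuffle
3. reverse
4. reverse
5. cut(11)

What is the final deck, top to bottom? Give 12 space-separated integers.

After op 1 (in_shuffle): [4 5 8 0 1 2 3 9 11 10 6 7]
After op 2 (out_shuffle): [4 3 5 9 8 11 0 10 1 6 2 7]
After op 3 (reverse): [7 2 6 1 10 0 11 8 9 5 3 4]
After op 4 (reverse): [4 3 5 9 8 11 0 10 1 6 2 7]
After op 5 (cut(11)): [7 4 3 5 9 8 11 0 10 1 6 2]

Answer: 7 4 3 5 9 8 11 0 10 1 6 2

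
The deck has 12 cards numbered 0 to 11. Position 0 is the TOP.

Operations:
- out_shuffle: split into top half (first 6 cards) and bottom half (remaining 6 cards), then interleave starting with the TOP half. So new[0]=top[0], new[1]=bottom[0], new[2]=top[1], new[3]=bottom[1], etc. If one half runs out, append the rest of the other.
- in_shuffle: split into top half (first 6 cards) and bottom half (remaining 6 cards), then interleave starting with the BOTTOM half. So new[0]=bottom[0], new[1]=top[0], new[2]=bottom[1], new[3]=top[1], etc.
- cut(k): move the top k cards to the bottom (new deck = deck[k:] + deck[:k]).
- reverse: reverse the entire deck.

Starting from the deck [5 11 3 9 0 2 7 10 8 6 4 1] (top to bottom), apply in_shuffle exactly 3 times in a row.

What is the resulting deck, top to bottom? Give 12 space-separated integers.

Answer: 0 6 11 7 1 9 8 5 2 4 3 10

Derivation:
After op 1 (in_shuffle): [7 5 10 11 8 3 6 9 4 0 1 2]
After op 2 (in_shuffle): [6 7 9 5 4 10 0 11 1 8 2 3]
After op 3 (in_shuffle): [0 6 11 7 1 9 8 5 2 4 3 10]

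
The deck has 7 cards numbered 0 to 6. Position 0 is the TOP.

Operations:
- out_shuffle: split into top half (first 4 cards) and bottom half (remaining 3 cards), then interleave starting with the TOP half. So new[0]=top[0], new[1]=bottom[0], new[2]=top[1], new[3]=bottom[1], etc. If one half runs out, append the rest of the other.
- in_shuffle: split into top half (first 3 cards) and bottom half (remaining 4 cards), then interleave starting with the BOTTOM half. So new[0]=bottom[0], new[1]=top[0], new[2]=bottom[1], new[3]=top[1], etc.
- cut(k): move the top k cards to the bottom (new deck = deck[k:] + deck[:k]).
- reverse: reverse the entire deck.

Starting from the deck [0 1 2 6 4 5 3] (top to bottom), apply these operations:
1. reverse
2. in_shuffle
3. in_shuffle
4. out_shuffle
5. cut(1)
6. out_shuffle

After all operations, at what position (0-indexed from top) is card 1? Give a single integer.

Answer: 6

Derivation:
After op 1 (reverse): [3 5 4 6 2 1 0]
After op 2 (in_shuffle): [6 3 2 5 1 4 0]
After op 3 (in_shuffle): [5 6 1 3 4 2 0]
After op 4 (out_shuffle): [5 4 6 2 1 0 3]
After op 5 (cut(1)): [4 6 2 1 0 3 5]
After op 6 (out_shuffle): [4 0 6 3 2 5 1]
Card 1 is at position 6.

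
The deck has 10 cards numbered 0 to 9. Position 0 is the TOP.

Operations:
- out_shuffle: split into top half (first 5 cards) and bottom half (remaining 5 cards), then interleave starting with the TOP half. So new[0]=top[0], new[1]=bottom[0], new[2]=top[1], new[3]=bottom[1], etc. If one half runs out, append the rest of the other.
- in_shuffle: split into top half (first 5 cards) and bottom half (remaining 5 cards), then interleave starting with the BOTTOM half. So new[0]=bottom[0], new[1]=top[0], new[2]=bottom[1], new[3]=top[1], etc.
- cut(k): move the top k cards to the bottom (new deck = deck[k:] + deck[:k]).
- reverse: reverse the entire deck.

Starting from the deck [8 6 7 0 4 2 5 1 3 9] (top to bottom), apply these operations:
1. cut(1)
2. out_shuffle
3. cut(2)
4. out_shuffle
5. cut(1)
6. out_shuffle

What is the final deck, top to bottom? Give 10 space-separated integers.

After op 1 (cut(1)): [6 7 0 4 2 5 1 3 9 8]
After op 2 (out_shuffle): [6 5 7 1 0 3 4 9 2 8]
After op 3 (cut(2)): [7 1 0 3 4 9 2 8 6 5]
After op 4 (out_shuffle): [7 9 1 2 0 8 3 6 4 5]
After op 5 (cut(1)): [9 1 2 0 8 3 6 4 5 7]
After op 6 (out_shuffle): [9 3 1 6 2 4 0 5 8 7]

Answer: 9 3 1 6 2 4 0 5 8 7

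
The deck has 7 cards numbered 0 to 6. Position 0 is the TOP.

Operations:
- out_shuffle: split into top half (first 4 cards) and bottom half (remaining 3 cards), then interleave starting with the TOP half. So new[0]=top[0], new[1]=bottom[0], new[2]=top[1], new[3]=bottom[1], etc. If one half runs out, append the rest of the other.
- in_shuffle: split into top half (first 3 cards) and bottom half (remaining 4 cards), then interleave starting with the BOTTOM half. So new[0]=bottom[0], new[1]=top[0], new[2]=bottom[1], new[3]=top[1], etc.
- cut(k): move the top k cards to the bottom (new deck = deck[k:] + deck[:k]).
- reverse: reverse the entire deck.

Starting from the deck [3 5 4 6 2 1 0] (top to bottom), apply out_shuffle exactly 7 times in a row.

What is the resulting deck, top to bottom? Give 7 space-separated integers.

After op 1 (out_shuffle): [3 2 5 1 4 0 6]
After op 2 (out_shuffle): [3 4 2 0 5 6 1]
After op 3 (out_shuffle): [3 5 4 6 2 1 0]
After op 4 (out_shuffle): [3 2 5 1 4 0 6]
After op 5 (out_shuffle): [3 4 2 0 5 6 1]
After op 6 (out_shuffle): [3 5 4 6 2 1 0]
After op 7 (out_shuffle): [3 2 5 1 4 0 6]

Answer: 3 2 5 1 4 0 6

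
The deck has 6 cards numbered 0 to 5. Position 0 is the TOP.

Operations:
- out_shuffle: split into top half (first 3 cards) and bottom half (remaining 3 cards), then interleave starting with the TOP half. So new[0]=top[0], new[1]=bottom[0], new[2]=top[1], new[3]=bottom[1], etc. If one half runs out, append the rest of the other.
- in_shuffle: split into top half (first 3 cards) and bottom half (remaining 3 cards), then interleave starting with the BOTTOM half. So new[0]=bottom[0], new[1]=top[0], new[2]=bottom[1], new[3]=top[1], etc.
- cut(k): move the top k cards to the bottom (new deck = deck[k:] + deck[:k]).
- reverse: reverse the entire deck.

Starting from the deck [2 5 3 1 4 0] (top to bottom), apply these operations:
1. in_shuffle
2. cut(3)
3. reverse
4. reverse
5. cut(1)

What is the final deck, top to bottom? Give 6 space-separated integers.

After op 1 (in_shuffle): [1 2 4 5 0 3]
After op 2 (cut(3)): [5 0 3 1 2 4]
After op 3 (reverse): [4 2 1 3 0 5]
After op 4 (reverse): [5 0 3 1 2 4]
After op 5 (cut(1)): [0 3 1 2 4 5]

Answer: 0 3 1 2 4 5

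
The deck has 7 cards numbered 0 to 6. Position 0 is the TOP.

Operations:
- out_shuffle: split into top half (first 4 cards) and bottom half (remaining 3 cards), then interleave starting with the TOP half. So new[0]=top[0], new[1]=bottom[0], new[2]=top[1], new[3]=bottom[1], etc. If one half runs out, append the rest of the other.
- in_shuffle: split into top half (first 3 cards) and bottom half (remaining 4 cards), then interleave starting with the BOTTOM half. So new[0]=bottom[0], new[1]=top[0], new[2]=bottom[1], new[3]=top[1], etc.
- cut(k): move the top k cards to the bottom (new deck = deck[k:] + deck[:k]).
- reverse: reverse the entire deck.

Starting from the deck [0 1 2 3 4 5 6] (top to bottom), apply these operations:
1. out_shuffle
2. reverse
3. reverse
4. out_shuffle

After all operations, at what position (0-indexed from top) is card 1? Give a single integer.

Answer: 4

Derivation:
After op 1 (out_shuffle): [0 4 1 5 2 6 3]
After op 2 (reverse): [3 6 2 5 1 4 0]
After op 3 (reverse): [0 4 1 5 2 6 3]
After op 4 (out_shuffle): [0 2 4 6 1 3 5]
Card 1 is at position 4.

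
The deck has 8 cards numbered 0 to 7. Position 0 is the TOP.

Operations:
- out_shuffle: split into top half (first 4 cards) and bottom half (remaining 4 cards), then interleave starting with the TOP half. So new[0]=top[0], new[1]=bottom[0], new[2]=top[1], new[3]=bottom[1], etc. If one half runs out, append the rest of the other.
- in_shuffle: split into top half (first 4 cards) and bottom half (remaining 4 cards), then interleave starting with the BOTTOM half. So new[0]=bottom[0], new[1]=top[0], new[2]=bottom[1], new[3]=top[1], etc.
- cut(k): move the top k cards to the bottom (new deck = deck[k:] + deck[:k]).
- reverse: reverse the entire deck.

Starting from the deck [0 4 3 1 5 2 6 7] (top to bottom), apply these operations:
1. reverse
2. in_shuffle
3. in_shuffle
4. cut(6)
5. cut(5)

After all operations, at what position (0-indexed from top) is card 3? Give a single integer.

After op 1 (reverse): [7 6 2 5 1 3 4 0]
After op 2 (in_shuffle): [1 7 3 6 4 2 0 5]
After op 3 (in_shuffle): [4 1 2 7 0 3 5 6]
After op 4 (cut(6)): [5 6 4 1 2 7 0 3]
After op 5 (cut(5)): [7 0 3 5 6 4 1 2]
Card 3 is at position 2.

Answer: 2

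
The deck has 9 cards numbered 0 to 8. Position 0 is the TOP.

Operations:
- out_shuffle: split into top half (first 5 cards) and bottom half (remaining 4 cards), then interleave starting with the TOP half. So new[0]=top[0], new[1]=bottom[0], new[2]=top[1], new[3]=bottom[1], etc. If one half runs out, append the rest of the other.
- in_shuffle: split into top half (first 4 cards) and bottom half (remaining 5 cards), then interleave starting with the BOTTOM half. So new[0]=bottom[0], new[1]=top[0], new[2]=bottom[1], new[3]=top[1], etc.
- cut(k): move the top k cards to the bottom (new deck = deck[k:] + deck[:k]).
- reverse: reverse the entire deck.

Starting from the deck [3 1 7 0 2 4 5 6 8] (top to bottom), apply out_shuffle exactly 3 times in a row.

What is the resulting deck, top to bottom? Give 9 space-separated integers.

Answer: 3 8 6 5 4 2 0 7 1

Derivation:
After op 1 (out_shuffle): [3 4 1 5 7 6 0 8 2]
After op 2 (out_shuffle): [3 6 4 0 1 8 5 2 7]
After op 3 (out_shuffle): [3 8 6 5 4 2 0 7 1]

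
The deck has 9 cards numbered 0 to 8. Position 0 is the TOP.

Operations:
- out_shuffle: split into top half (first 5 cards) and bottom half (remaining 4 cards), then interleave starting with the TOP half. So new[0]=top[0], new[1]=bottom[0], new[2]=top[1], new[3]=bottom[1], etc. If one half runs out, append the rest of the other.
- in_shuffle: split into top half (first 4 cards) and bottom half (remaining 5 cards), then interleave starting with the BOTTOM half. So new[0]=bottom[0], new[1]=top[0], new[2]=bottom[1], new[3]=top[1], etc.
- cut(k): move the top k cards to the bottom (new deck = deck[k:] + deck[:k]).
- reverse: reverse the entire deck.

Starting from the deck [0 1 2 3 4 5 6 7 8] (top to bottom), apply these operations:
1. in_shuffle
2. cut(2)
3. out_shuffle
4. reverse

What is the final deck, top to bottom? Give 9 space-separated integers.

After op 1 (in_shuffle): [4 0 5 1 6 2 7 3 8]
After op 2 (cut(2)): [5 1 6 2 7 3 8 4 0]
After op 3 (out_shuffle): [5 3 1 8 6 4 2 0 7]
After op 4 (reverse): [7 0 2 4 6 8 1 3 5]

Answer: 7 0 2 4 6 8 1 3 5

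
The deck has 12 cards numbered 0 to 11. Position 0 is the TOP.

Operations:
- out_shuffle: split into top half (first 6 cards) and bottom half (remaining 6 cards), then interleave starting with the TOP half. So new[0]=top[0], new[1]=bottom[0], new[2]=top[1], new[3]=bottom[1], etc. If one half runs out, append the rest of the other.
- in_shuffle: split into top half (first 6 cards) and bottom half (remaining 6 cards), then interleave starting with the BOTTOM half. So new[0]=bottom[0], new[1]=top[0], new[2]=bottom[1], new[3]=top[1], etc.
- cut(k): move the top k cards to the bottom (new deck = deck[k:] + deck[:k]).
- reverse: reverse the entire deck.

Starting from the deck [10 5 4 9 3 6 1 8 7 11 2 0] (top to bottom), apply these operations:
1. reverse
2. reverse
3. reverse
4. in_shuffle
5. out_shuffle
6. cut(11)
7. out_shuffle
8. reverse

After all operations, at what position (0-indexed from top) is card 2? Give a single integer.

Answer: 8

Derivation:
After op 1 (reverse): [0 2 11 7 8 1 6 3 9 4 5 10]
After op 2 (reverse): [10 5 4 9 3 6 1 8 7 11 2 0]
After op 3 (reverse): [0 2 11 7 8 1 6 3 9 4 5 10]
After op 4 (in_shuffle): [6 0 3 2 9 11 4 7 5 8 10 1]
After op 5 (out_shuffle): [6 4 0 7 3 5 2 8 9 10 11 1]
After op 6 (cut(11)): [1 6 4 0 7 3 5 2 8 9 10 11]
After op 7 (out_shuffle): [1 5 6 2 4 8 0 9 7 10 3 11]
After op 8 (reverse): [11 3 10 7 9 0 8 4 2 6 5 1]
Card 2 is at position 8.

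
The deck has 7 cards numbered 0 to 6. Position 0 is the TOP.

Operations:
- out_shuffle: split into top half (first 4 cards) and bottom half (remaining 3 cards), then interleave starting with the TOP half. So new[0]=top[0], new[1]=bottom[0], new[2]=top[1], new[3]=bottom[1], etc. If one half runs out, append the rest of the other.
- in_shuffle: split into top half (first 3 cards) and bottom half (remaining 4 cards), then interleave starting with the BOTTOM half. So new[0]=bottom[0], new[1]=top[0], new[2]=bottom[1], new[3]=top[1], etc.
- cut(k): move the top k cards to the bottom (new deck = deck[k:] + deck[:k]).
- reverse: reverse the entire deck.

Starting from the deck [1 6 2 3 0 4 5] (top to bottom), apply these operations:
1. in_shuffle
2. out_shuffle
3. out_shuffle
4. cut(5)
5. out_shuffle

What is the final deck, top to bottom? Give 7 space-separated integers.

After op 1 (in_shuffle): [3 1 0 6 4 2 5]
After op 2 (out_shuffle): [3 4 1 2 0 5 6]
After op 3 (out_shuffle): [3 0 4 5 1 6 2]
After op 4 (cut(5)): [6 2 3 0 4 5 1]
After op 5 (out_shuffle): [6 4 2 5 3 1 0]

Answer: 6 4 2 5 3 1 0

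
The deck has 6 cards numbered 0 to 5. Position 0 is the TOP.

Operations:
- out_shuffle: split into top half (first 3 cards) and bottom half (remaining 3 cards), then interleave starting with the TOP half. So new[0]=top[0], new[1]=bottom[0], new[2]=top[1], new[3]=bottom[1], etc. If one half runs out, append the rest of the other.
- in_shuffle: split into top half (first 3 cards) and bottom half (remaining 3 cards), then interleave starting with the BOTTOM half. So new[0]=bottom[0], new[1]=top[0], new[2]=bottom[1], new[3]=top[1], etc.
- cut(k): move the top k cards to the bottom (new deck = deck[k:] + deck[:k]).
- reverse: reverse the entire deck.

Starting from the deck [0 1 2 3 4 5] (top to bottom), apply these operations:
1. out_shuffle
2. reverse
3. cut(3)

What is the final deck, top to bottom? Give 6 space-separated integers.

After op 1 (out_shuffle): [0 3 1 4 2 5]
After op 2 (reverse): [5 2 4 1 3 0]
After op 3 (cut(3)): [1 3 0 5 2 4]

Answer: 1 3 0 5 2 4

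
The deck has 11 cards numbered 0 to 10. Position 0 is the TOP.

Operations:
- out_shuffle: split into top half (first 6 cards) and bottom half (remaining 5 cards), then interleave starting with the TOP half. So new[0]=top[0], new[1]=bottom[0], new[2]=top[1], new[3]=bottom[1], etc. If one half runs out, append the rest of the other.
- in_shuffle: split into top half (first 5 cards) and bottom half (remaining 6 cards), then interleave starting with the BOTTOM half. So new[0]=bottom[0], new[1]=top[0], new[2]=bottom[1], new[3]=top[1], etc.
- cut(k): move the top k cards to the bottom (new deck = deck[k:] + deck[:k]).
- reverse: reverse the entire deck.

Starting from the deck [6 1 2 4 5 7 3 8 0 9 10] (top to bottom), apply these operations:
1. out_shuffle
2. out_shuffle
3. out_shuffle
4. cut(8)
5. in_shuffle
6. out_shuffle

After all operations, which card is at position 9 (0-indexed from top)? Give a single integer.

After op 1 (out_shuffle): [6 3 1 8 2 0 4 9 5 10 7]
After op 2 (out_shuffle): [6 4 3 9 1 5 8 10 2 7 0]
After op 3 (out_shuffle): [6 8 4 10 3 2 9 7 1 0 5]
After op 4 (cut(8)): [1 0 5 6 8 4 10 3 2 9 7]
After op 5 (in_shuffle): [4 1 10 0 3 5 2 6 9 8 7]
After op 6 (out_shuffle): [4 2 1 6 10 9 0 8 3 7 5]
Position 9: card 7.

Answer: 7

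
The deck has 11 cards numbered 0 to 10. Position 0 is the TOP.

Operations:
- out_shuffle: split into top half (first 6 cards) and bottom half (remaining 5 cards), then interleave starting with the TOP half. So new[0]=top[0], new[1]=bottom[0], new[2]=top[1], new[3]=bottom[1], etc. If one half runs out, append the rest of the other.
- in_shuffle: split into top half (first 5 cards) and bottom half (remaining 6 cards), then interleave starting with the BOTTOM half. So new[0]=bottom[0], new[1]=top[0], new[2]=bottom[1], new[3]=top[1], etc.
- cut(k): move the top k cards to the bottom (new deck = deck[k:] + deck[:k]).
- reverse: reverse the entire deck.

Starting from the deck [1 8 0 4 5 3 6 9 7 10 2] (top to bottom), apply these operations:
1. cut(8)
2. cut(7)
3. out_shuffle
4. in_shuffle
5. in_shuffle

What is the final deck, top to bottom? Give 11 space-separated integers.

After op 1 (cut(8)): [7 10 2 1 8 0 4 5 3 6 9]
After op 2 (cut(7)): [5 3 6 9 7 10 2 1 8 0 4]
After op 3 (out_shuffle): [5 2 3 1 6 8 9 0 7 4 10]
After op 4 (in_shuffle): [8 5 9 2 0 3 7 1 4 6 10]
After op 5 (in_shuffle): [3 8 7 5 1 9 4 2 6 0 10]

Answer: 3 8 7 5 1 9 4 2 6 0 10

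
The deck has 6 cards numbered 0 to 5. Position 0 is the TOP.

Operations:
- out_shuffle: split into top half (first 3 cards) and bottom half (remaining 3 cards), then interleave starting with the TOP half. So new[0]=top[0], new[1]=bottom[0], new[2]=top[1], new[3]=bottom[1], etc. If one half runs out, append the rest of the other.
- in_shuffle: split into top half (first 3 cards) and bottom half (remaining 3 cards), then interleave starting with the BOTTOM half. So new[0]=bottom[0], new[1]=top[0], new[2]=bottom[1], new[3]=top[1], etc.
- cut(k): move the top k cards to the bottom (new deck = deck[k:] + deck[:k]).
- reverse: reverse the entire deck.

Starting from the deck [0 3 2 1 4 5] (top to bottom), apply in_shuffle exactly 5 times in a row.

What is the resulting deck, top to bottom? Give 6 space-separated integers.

After op 1 (in_shuffle): [1 0 4 3 5 2]
After op 2 (in_shuffle): [3 1 5 0 2 4]
After op 3 (in_shuffle): [0 3 2 1 4 5]
After op 4 (in_shuffle): [1 0 4 3 5 2]
After op 5 (in_shuffle): [3 1 5 0 2 4]

Answer: 3 1 5 0 2 4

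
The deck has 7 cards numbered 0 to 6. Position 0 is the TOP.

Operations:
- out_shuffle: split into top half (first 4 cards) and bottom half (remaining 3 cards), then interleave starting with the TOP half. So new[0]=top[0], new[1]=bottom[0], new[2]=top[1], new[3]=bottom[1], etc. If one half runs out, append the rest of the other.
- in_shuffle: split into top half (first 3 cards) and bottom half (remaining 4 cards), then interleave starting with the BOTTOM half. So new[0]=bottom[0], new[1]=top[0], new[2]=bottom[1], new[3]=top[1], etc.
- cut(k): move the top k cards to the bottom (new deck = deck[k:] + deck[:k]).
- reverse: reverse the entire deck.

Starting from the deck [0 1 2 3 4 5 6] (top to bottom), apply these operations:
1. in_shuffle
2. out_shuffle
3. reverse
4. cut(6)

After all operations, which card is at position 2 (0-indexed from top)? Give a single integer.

Answer: 6

Derivation:
After op 1 (in_shuffle): [3 0 4 1 5 2 6]
After op 2 (out_shuffle): [3 5 0 2 4 6 1]
After op 3 (reverse): [1 6 4 2 0 5 3]
After op 4 (cut(6)): [3 1 6 4 2 0 5]
Position 2: card 6.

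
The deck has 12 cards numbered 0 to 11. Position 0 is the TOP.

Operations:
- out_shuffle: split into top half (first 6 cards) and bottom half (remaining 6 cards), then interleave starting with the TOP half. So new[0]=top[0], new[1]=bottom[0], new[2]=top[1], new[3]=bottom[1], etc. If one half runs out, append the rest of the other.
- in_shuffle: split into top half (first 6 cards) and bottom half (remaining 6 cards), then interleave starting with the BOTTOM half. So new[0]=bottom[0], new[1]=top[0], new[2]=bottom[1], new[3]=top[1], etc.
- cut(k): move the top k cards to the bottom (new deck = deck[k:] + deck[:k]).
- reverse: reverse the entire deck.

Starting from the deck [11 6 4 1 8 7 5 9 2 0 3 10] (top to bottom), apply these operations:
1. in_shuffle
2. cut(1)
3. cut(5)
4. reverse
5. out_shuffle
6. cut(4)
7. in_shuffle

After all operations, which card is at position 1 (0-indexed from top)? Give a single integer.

After op 1 (in_shuffle): [5 11 9 6 2 4 0 1 3 8 10 7]
After op 2 (cut(1)): [11 9 6 2 4 0 1 3 8 10 7 5]
After op 3 (cut(5)): [0 1 3 8 10 7 5 11 9 6 2 4]
After op 4 (reverse): [4 2 6 9 11 5 7 10 8 3 1 0]
After op 5 (out_shuffle): [4 7 2 10 6 8 9 3 11 1 5 0]
After op 6 (cut(4)): [6 8 9 3 11 1 5 0 4 7 2 10]
After op 7 (in_shuffle): [5 6 0 8 4 9 7 3 2 11 10 1]
Position 1: card 6.

Answer: 6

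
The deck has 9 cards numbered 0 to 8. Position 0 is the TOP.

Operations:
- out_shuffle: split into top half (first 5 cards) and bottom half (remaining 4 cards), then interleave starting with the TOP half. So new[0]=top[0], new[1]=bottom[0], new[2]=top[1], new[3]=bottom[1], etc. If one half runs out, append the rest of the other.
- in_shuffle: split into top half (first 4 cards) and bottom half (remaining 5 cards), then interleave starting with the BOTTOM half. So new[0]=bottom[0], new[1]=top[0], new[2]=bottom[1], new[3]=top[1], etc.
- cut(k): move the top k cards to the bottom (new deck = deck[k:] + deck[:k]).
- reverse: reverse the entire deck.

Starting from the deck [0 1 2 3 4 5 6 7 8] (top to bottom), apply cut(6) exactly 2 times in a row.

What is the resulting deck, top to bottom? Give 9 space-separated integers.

Answer: 3 4 5 6 7 8 0 1 2

Derivation:
After op 1 (cut(6)): [6 7 8 0 1 2 3 4 5]
After op 2 (cut(6)): [3 4 5 6 7 8 0 1 2]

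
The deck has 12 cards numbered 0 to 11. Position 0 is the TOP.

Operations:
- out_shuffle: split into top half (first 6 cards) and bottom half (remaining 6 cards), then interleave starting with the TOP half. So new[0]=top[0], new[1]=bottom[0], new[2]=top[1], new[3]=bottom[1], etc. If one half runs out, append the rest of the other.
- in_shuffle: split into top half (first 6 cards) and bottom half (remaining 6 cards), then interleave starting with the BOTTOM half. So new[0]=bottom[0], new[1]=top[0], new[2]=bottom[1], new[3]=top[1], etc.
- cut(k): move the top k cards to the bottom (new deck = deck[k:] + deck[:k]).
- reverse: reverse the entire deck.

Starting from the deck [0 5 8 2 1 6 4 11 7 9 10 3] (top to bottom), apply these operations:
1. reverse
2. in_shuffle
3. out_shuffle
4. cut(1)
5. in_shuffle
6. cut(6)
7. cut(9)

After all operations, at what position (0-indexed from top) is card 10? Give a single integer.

After op 1 (reverse): [3 10 9 7 11 4 6 1 2 8 5 0]
After op 2 (in_shuffle): [6 3 1 10 2 9 8 7 5 11 0 4]
After op 3 (out_shuffle): [6 8 3 7 1 5 10 11 2 0 9 4]
After op 4 (cut(1)): [8 3 7 1 5 10 11 2 0 9 4 6]
After op 5 (in_shuffle): [11 8 2 3 0 7 9 1 4 5 6 10]
After op 6 (cut(6)): [9 1 4 5 6 10 11 8 2 3 0 7]
After op 7 (cut(9)): [3 0 7 9 1 4 5 6 10 11 8 2]
Card 10 is at position 8.

Answer: 8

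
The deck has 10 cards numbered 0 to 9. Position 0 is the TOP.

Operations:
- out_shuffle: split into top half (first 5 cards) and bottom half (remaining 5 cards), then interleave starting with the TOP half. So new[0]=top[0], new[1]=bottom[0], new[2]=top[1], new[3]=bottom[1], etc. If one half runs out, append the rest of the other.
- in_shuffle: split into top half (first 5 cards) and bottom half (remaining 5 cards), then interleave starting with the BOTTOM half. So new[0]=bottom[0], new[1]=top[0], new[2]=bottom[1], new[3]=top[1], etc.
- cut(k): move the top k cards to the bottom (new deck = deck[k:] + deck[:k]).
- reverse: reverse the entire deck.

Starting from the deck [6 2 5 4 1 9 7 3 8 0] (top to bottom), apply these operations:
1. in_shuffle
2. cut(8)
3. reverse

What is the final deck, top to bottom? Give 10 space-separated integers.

Answer: 4 8 5 3 2 7 6 9 1 0

Derivation:
After op 1 (in_shuffle): [9 6 7 2 3 5 8 4 0 1]
After op 2 (cut(8)): [0 1 9 6 7 2 3 5 8 4]
After op 3 (reverse): [4 8 5 3 2 7 6 9 1 0]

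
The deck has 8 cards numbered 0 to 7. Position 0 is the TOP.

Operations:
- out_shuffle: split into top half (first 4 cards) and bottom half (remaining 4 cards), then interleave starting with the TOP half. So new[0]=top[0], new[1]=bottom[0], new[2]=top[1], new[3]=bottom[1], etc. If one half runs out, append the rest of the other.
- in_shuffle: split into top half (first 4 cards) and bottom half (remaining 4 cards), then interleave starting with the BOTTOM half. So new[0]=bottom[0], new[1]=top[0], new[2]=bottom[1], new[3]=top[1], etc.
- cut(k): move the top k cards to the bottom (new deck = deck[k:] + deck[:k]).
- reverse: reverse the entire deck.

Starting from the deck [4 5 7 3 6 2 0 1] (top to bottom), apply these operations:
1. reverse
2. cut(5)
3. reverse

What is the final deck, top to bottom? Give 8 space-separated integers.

Answer: 3 6 2 0 1 4 5 7

Derivation:
After op 1 (reverse): [1 0 2 6 3 7 5 4]
After op 2 (cut(5)): [7 5 4 1 0 2 6 3]
After op 3 (reverse): [3 6 2 0 1 4 5 7]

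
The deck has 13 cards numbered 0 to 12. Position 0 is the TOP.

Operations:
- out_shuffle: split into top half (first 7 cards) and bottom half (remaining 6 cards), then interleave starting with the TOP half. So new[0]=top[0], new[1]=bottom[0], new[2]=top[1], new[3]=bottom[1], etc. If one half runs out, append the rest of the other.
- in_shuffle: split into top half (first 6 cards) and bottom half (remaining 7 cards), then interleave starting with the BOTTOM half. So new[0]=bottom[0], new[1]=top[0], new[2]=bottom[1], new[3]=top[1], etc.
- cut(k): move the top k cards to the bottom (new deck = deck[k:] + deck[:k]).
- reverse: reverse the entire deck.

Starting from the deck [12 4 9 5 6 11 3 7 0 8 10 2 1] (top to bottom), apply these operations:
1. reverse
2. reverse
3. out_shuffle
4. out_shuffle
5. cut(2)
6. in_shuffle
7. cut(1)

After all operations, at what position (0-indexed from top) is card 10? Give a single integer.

After op 1 (reverse): [1 2 10 8 0 7 3 11 6 5 9 4 12]
After op 2 (reverse): [12 4 9 5 6 11 3 7 0 8 10 2 1]
After op 3 (out_shuffle): [12 7 4 0 9 8 5 10 6 2 11 1 3]
After op 4 (out_shuffle): [12 10 7 6 4 2 0 11 9 1 8 3 5]
After op 5 (cut(2)): [7 6 4 2 0 11 9 1 8 3 5 12 10]
After op 6 (in_shuffle): [9 7 1 6 8 4 3 2 5 0 12 11 10]
After op 7 (cut(1)): [7 1 6 8 4 3 2 5 0 12 11 10 9]
Card 10 is at position 11.

Answer: 11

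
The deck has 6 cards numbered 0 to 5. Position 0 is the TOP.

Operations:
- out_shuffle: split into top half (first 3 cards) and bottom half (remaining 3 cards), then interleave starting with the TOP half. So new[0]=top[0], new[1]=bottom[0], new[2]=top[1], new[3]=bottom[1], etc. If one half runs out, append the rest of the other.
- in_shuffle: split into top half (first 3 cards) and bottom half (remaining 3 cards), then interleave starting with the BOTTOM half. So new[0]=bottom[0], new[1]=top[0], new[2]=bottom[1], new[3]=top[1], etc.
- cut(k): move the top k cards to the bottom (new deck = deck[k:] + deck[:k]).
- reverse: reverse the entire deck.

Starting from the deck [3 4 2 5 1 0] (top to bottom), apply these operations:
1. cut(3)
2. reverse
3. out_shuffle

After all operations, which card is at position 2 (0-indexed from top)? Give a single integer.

After op 1 (cut(3)): [5 1 0 3 4 2]
After op 2 (reverse): [2 4 3 0 1 5]
After op 3 (out_shuffle): [2 0 4 1 3 5]
Position 2: card 4.

Answer: 4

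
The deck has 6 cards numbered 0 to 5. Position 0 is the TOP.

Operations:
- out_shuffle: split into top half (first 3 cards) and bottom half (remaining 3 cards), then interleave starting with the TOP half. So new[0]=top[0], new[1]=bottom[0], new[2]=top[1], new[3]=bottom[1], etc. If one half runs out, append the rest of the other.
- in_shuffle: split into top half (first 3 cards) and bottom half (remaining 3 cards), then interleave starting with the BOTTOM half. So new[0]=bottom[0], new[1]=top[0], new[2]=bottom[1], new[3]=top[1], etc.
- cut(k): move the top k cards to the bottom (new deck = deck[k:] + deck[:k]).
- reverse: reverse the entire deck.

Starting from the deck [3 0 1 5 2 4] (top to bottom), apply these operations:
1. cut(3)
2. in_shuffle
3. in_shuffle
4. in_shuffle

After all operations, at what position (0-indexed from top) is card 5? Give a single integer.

After op 1 (cut(3)): [5 2 4 3 0 1]
After op 2 (in_shuffle): [3 5 0 2 1 4]
After op 3 (in_shuffle): [2 3 1 5 4 0]
After op 4 (in_shuffle): [5 2 4 3 0 1]
Card 5 is at position 0.

Answer: 0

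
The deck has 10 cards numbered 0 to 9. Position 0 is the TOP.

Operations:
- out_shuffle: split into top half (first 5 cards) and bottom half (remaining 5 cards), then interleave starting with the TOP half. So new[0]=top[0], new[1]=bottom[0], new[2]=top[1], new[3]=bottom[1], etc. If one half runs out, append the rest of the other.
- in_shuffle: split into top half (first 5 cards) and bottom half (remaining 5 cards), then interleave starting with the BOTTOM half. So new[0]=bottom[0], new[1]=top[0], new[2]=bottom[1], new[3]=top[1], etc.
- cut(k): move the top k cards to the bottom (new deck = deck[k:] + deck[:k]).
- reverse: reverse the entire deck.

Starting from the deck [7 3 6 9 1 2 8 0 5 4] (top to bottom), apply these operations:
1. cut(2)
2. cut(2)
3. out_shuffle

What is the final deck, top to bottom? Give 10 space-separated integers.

Answer: 1 4 2 7 8 3 0 6 5 9

Derivation:
After op 1 (cut(2)): [6 9 1 2 8 0 5 4 7 3]
After op 2 (cut(2)): [1 2 8 0 5 4 7 3 6 9]
After op 3 (out_shuffle): [1 4 2 7 8 3 0 6 5 9]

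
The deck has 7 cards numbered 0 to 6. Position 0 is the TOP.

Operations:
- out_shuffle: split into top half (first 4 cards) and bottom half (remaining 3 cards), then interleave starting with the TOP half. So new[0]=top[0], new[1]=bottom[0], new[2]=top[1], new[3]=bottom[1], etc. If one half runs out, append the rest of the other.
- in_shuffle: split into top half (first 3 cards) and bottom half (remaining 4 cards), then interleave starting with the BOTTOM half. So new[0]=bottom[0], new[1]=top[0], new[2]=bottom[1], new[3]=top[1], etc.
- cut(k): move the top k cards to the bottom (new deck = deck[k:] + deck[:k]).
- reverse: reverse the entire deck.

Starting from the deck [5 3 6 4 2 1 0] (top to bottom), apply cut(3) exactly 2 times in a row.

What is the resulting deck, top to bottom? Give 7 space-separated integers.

After op 1 (cut(3)): [4 2 1 0 5 3 6]
After op 2 (cut(3)): [0 5 3 6 4 2 1]

Answer: 0 5 3 6 4 2 1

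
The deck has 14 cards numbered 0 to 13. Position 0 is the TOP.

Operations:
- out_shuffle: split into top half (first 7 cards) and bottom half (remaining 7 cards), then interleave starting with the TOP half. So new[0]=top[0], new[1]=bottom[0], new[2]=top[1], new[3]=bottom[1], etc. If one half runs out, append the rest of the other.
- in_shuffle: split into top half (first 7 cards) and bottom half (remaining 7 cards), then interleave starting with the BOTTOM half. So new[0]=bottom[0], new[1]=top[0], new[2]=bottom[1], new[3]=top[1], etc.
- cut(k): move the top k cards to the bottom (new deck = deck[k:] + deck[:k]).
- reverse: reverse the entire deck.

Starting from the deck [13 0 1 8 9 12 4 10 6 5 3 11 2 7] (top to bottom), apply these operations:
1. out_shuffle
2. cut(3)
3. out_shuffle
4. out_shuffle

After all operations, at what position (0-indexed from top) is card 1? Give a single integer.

Answer: 4

Derivation:
After op 1 (out_shuffle): [13 10 0 6 1 5 8 3 9 11 12 2 4 7]
After op 2 (cut(3)): [6 1 5 8 3 9 11 12 2 4 7 13 10 0]
After op 3 (out_shuffle): [6 12 1 2 5 4 8 7 3 13 9 10 11 0]
After op 4 (out_shuffle): [6 7 12 3 1 13 2 9 5 10 4 11 8 0]
Card 1 is at position 4.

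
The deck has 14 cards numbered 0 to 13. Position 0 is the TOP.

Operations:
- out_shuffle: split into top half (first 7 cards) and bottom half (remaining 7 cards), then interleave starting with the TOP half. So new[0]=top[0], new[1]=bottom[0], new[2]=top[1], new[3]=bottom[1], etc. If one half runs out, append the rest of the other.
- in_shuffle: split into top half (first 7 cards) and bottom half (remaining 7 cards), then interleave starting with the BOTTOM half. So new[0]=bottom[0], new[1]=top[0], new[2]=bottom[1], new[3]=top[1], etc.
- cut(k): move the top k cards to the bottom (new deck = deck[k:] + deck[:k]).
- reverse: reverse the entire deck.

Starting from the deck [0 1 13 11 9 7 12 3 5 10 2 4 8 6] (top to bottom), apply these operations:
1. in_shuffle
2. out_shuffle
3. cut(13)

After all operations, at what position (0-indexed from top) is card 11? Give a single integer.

Answer: 2

Derivation:
After op 1 (in_shuffle): [3 0 5 1 10 13 2 11 4 9 8 7 6 12]
After op 2 (out_shuffle): [3 11 0 4 5 9 1 8 10 7 13 6 2 12]
After op 3 (cut(13)): [12 3 11 0 4 5 9 1 8 10 7 13 6 2]
Card 11 is at position 2.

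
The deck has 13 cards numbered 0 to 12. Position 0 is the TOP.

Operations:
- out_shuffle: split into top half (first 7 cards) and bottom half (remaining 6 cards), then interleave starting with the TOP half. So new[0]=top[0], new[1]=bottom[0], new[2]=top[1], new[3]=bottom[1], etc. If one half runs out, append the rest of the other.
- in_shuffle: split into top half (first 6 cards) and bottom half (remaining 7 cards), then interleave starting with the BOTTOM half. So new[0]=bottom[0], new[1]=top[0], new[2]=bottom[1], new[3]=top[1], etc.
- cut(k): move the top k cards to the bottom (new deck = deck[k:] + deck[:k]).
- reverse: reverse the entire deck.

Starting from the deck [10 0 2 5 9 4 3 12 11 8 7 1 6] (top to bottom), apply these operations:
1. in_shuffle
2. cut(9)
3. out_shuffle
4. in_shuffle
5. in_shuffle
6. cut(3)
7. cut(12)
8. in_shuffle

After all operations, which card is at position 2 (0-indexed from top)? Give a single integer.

Answer: 3

Derivation:
After op 1 (in_shuffle): [3 10 12 0 11 2 8 5 7 9 1 4 6]
After op 2 (cut(9)): [9 1 4 6 3 10 12 0 11 2 8 5 7]
After op 3 (out_shuffle): [9 0 1 11 4 2 6 8 3 5 10 7 12]
After op 4 (in_shuffle): [6 9 8 0 3 1 5 11 10 4 7 2 12]
After op 5 (in_shuffle): [5 6 11 9 10 8 4 0 7 3 2 1 12]
After op 6 (cut(3)): [9 10 8 4 0 7 3 2 1 12 5 6 11]
After op 7 (cut(12)): [11 9 10 8 4 0 7 3 2 1 12 5 6]
After op 8 (in_shuffle): [7 11 3 9 2 10 1 8 12 4 5 0 6]
Position 2: card 3.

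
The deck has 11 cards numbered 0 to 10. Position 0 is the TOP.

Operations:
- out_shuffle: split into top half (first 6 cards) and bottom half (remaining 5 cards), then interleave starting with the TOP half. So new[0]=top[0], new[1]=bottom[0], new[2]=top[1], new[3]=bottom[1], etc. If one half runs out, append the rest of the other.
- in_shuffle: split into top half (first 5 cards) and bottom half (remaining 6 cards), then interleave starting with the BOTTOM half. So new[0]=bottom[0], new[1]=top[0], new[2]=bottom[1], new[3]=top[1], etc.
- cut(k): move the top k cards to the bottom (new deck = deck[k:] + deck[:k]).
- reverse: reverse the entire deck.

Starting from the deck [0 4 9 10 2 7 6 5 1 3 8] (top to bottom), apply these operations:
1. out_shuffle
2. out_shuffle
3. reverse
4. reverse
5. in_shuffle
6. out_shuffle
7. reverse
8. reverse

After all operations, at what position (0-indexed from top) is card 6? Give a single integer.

After op 1 (out_shuffle): [0 6 4 5 9 1 10 3 2 8 7]
After op 2 (out_shuffle): [0 10 6 3 4 2 5 8 9 7 1]
After op 3 (reverse): [1 7 9 8 5 2 4 3 6 10 0]
After op 4 (reverse): [0 10 6 3 4 2 5 8 9 7 1]
After op 5 (in_shuffle): [2 0 5 10 8 6 9 3 7 4 1]
After op 6 (out_shuffle): [2 9 0 3 5 7 10 4 8 1 6]
After op 7 (reverse): [6 1 8 4 10 7 5 3 0 9 2]
After op 8 (reverse): [2 9 0 3 5 7 10 4 8 1 6]
Card 6 is at position 10.

Answer: 10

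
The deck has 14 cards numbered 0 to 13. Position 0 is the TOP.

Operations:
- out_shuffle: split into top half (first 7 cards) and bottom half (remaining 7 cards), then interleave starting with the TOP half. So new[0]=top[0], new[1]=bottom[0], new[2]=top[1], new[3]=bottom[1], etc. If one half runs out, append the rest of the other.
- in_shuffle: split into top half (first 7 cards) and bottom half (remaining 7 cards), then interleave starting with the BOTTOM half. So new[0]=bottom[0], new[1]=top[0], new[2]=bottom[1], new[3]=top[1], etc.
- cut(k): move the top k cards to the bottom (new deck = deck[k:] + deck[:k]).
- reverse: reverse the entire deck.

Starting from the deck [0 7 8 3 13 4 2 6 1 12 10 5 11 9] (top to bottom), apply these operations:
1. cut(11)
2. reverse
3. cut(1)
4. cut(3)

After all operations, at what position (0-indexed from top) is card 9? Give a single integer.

Answer: 7

Derivation:
After op 1 (cut(11)): [5 11 9 0 7 8 3 13 4 2 6 1 12 10]
After op 2 (reverse): [10 12 1 6 2 4 13 3 8 7 0 9 11 5]
After op 3 (cut(1)): [12 1 6 2 4 13 3 8 7 0 9 11 5 10]
After op 4 (cut(3)): [2 4 13 3 8 7 0 9 11 5 10 12 1 6]
Card 9 is at position 7.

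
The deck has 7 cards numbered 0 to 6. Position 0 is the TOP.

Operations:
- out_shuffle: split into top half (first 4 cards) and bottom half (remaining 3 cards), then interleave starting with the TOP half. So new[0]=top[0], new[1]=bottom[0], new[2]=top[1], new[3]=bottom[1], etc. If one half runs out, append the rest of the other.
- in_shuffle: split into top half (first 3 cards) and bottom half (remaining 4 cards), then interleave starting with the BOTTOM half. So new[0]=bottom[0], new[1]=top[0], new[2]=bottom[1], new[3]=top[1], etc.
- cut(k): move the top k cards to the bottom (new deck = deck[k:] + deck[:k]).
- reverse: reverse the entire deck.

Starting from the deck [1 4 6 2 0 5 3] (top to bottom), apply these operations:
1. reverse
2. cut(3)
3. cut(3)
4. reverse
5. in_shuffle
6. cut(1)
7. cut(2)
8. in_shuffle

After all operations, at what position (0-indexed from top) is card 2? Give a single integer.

Answer: 5

Derivation:
After op 1 (reverse): [3 5 0 2 6 4 1]
After op 2 (cut(3)): [2 6 4 1 3 5 0]
After op 3 (cut(3)): [1 3 5 0 2 6 4]
After op 4 (reverse): [4 6 2 0 5 3 1]
After op 5 (in_shuffle): [0 4 5 6 3 2 1]
After op 6 (cut(1)): [4 5 6 3 2 1 0]
After op 7 (cut(2)): [6 3 2 1 0 4 5]
After op 8 (in_shuffle): [1 6 0 3 4 2 5]
Card 2 is at position 5.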